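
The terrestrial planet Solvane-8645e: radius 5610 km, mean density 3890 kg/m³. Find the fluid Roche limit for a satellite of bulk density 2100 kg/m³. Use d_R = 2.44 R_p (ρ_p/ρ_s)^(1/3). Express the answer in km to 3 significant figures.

16800 km

d_R = 2.44 × 5610 km × (3890/2100)^(1/3)
    = 16800 km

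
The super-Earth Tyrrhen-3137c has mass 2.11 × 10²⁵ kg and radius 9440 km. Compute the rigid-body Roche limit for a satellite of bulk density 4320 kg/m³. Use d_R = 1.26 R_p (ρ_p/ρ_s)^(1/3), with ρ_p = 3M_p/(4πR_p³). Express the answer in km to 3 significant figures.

ρ_p = 3M_p/(4πR_p³) = 3 × (2.11 × 10²⁵) / (4π × (9.44 × 10⁶ m)³) = 5990 kg/m³
d_R = 1.26 × 9440 km × (5990/4320)^(1/3)
    = 13300 km

13300 km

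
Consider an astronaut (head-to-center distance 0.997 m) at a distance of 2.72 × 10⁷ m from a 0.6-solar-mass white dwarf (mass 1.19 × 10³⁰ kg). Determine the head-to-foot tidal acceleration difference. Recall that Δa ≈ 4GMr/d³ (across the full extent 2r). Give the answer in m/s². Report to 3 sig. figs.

Δa = 4GMr/d³
   = 4 × (6.674 × 10⁻¹¹) × (1.19 × 10³⁰) × (0.997) / (2.72 × 10⁷)³
   = 1.57 × 10⁻² m/s²

1.57 × 10⁻² m/s²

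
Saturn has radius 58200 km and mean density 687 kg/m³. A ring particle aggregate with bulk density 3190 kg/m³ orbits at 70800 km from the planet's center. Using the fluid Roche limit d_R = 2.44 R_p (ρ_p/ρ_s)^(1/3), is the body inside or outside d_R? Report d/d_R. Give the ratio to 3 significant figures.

inside; d/d_R ≈ 0.832

d_R = 2.44 × (58200 km) × (687/3190)^(1/3) = 85120 km
d/d_R = (70800) / (85120) = 0.832
Since d/d_R < 1, the body is inside the Roche limit.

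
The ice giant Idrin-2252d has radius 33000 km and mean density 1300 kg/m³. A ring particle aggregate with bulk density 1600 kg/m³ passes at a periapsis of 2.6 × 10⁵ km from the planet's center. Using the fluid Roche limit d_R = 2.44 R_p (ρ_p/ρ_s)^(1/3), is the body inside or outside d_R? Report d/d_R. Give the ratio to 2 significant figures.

outside; d/d_R ≈ 3.5

d_R = 2.44 × (33000 km) × (1300/1600)^(1/3) = 75140 km
d/d_R = (2.6 × 10⁵) / (75140) = 3.5
Since d/d_R > 1, the body is outside the Roche limit.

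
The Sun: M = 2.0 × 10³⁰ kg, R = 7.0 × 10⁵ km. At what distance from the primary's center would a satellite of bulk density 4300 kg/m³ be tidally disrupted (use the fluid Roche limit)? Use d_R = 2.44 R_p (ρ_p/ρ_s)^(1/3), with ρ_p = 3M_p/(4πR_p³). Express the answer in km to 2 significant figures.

1.2 × 10⁶ km

ρ_p = 3M_p/(4πR_p³) = 3 × (2.0 × 10³⁰) / (4π × (7.0 × 10⁸ m)³) = 1400 kg/m³
d_R = 2.44 × 7.0 × 10⁵ km × (1400/4300)^(1/3)
    = 1.2 × 10⁶ km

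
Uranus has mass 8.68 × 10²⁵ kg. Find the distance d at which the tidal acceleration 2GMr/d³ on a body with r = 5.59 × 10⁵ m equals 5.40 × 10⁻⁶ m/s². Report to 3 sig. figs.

2GMr/d³ = a_tidal  ⇒  d = (2GMr / a_tidal)^(1/3)
d = (2 × 6.674×10⁻¹¹ × (8.68 × 10²⁵) × (5.59 × 10⁵) / (5.40 × 10⁻⁶))^(1/3)
  = 1.06 × 10⁹ m

1.06 × 10⁹ m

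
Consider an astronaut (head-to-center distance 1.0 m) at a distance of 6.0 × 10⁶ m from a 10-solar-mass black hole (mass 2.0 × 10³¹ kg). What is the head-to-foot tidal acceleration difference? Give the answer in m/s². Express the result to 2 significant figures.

Δa = 4GMr/d³
   = 4 × (6.674 × 10⁻¹¹) × (2.0 × 10³¹) × (1.0) / (6.0 × 10⁶)³
   = 2.5 × 10¹ m/s²

2.5 × 10¹ m/s²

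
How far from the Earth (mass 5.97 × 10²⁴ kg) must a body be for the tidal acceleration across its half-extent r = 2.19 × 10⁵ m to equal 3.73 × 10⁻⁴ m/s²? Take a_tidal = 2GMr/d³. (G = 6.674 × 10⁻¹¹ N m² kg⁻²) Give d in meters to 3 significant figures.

2GMr/d³ = a_tidal  ⇒  d = (2GMr / a_tidal)^(1/3)
d = (2 × 6.674×10⁻¹¹ × (5.97 × 10²⁴) × (2.19 × 10⁵) / (3.73 × 10⁻⁴))^(1/3)
  = 7.76 × 10⁷ m

7.76 × 10⁷ m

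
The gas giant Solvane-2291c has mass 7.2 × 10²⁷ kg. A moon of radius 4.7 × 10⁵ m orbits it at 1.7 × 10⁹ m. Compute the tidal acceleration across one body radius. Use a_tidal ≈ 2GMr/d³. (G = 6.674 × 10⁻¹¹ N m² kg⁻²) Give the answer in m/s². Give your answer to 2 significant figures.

9.2 × 10⁻⁵ m/s²

Δa = 2GMr/d³
   = 2 × (6.674 × 10⁻¹¹) × (7.2 × 10²⁷) × (4.7 × 10⁵) / (1.7 × 10⁹)³
   = 9.2 × 10⁻⁵ m/s²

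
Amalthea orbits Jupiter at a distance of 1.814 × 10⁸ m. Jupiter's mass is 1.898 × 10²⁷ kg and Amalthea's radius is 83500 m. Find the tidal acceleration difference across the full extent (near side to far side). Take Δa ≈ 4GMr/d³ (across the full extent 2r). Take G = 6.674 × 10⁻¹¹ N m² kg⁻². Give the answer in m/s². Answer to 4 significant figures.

7.088 × 10⁻³ m/s²

Δa = 4GMr/d³
   = 4 × (6.674 × 10⁻¹¹) × (1.898 × 10²⁷) × (83500) / (1.814 × 10⁸)³
   = 7.088 × 10⁻³ m/s²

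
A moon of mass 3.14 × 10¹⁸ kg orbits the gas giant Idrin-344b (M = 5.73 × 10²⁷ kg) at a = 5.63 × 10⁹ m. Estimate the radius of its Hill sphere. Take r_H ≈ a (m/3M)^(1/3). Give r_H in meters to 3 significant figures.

3.19 × 10⁶ m

r_H ≈ a (m/3M)^(1/3)
    = (5.63 × 10⁹) × (3.14 × 10¹⁸ / (3 × 5.73 × 10²⁷))^(1/3)
    = 3.19 × 10⁶ m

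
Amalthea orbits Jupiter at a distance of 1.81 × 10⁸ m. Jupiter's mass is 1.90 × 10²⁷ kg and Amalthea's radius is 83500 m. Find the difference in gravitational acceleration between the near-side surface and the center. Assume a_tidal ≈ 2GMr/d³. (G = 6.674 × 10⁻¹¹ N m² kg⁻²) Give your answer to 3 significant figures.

3.57 × 10⁻³ m/s²

The tidal stretch is the gradient of GM/d² times the body's extent r, hence the 1/d³ dependence.
Δa = 2GMr/d³
   = 2 × (6.674 × 10⁻¹¹) × (1.90 × 10²⁷) × (83500) / (1.81 × 10⁸)³
   = 3.57 × 10⁻³ m/s²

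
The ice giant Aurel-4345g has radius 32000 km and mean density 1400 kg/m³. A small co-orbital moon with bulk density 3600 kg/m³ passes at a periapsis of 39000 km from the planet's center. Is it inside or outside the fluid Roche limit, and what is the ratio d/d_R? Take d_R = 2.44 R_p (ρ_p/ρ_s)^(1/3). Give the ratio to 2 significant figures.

d_R = 2.44 × (32000 km) × (1400/3600)^(1/3) = 56990 km
d/d_R = (39000) / (56990) = 0.68
Since d/d_R < 1, the body is inside the Roche limit.

inside; d/d_R ≈ 0.68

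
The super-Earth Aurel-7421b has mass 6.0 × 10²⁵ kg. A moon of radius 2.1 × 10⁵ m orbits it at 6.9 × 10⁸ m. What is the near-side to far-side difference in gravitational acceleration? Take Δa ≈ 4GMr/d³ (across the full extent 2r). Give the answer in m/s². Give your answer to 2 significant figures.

Differencing GM/(d−r)² and GM/(d+r)² to first order in r/d gives 4GMr/d³.
Δg = 4GMr/d³
   = 4 × (6.674 × 10⁻¹¹) × (6.0 × 10²⁵) × (2.1 × 10⁵) / (6.9 × 10⁸)³
   = 1.0 × 10⁻⁵ m/s²

1.0 × 10⁻⁵ m/s²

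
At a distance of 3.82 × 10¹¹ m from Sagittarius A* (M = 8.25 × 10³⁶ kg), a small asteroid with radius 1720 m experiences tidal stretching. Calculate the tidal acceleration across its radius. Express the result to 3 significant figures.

3.40 × 10⁻⁵ m/s²

Δg = 2GMr/d³
   = 2 × (6.674 × 10⁻¹¹) × (8.25 × 10³⁶) × (1720) / (3.82 × 10¹¹)³
   = 3.40 × 10⁻⁵ m/s²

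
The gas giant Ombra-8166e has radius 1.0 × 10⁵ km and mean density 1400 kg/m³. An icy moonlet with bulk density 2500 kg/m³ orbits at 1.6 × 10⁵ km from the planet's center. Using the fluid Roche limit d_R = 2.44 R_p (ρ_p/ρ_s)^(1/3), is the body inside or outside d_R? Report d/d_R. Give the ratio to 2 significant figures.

inside; d/d_R ≈ 0.80

d_R = 2.44 × (1.0 × 10⁵ km) × (1400/2500)^(1/3) = 2.011 × 10⁵ km
d/d_R = (1.6 × 10⁵) / (2.011 × 10⁵) = 0.80
Since d/d_R < 1, the body is inside the Roche limit.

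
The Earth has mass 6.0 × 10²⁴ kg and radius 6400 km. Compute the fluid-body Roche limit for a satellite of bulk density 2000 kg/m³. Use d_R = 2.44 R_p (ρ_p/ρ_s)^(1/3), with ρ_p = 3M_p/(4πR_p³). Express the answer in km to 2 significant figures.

ρ_p = 3M_p/(4πR_p³) = 3 × (6.0 × 10²⁴) / (4π × (6.4 × 10⁶ m)³) = 5500 kg/m³
d_R = 2.44 × 6400 km × (5500/2000)^(1/3)
    = 22000 km

22000 km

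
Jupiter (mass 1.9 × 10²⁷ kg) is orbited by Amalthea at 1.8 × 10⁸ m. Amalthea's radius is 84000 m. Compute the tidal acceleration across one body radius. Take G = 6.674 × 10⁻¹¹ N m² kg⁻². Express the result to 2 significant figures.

Δg = 2GMr/d³
   = 2 × (6.674 × 10⁻¹¹) × (1.9 × 10²⁷) × (84000) / (1.8 × 10⁸)³
   = 3.7 × 10⁻³ m/s²

3.7 × 10⁻³ m/s²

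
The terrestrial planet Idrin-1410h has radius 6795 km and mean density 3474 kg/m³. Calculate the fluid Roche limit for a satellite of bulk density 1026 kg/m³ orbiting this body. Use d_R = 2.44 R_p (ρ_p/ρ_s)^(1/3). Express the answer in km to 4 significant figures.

d_R = 2.44 × 6795 km × (3474/1026)^(1/3)
    = 24900 km

24900 km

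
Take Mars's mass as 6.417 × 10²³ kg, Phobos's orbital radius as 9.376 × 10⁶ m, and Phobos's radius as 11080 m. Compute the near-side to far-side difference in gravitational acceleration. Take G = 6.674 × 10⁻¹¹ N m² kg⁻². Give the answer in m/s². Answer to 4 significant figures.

2.303 × 10⁻³ m/s²

Near-to-far spans 2r, so the tidal difference is twice the near-to-center value: 4GMr/d³.
Δg = 4GMr/d³
   = 4 × (6.674 × 10⁻¹¹) × (6.417 × 10²³) × (11080) / (9.376 × 10⁶)³
   = 2.303 × 10⁻³ m/s²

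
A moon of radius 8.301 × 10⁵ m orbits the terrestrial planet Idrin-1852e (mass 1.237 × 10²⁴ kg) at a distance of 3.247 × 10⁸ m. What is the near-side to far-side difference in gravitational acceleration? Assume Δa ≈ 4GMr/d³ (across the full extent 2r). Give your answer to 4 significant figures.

8.008 × 10⁻⁶ m/s²

a_tidal = 4GMr/d³
        = 4 × (6.674 × 10⁻¹¹) × (1.237 × 10²⁴) × (8.301 × 10⁵) / (3.247 × 10⁸)³
        = 8.008 × 10⁻⁶ m/s²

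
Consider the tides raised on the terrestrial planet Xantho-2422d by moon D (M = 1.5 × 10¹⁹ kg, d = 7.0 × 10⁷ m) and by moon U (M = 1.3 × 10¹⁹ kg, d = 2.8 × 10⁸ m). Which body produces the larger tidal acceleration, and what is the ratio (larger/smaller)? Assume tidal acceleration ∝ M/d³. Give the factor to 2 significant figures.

Moon D, by a factor of ≈ 74

Tidal stretch scales as M/d³; compute that for each body.
Moon D: (1.5 × 10¹⁹) / (7.0 × 10⁷)³ = 4.373 × 10⁻⁵
Moon U: (1.3 × 10¹⁹) / (2.8 × 10⁸)³ = 5.922 × 10⁻⁷
Ratio (larger/smaller) = 74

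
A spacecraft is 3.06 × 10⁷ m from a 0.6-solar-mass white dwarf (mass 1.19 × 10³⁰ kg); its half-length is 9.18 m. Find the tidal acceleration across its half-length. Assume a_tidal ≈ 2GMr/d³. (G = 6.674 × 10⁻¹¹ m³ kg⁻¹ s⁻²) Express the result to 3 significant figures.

Δa = 2GMr/d³
   = 2 × (6.674 × 10⁻¹¹) × (1.19 × 10³⁰) × (9.18) / (3.06 × 10⁷)³
   = 5.09 × 10⁻² m/s²

5.09 × 10⁻² m/s²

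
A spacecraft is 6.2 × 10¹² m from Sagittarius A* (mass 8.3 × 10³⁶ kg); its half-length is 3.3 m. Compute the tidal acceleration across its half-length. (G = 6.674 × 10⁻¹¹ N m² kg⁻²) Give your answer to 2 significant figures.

Δa = 2GMr/d³
   = 2 × (6.674 × 10⁻¹¹) × (8.3 × 10³⁶) × (3.3) / (6.2 × 10¹²)³
   = 1.5 × 10⁻¹¹ m/s²

1.5 × 10⁻¹¹ m/s²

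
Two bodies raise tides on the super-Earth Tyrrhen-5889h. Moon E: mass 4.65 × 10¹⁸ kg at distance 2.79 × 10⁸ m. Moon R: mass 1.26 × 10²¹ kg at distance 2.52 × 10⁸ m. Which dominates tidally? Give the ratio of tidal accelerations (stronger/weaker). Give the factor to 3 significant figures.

Tidal acceleration ∝ M/d³, so compare M/d³ for each.
Moon E: (4.65 × 10¹⁸) / (2.79 × 10⁸)³ = 2.141 × 10⁻⁷
Moon R: (1.26 × 10²¹) / (2.52 × 10⁸)³ = 7.874 × 10⁻⁵
Ratio (larger/smaller) = 368

Moon R, by a factor of ≈ 368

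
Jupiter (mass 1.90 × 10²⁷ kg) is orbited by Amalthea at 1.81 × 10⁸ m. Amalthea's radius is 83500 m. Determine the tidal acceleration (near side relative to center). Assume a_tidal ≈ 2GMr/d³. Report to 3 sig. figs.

3.57 × 10⁻³ m/s²

Since r ≪ d, expand the inverse-square field across one radius to get the leading 2GMr/d³ term.
a_tidal = 2GMr/d³
        = 2 × (6.674 × 10⁻¹¹) × (1.90 × 10²⁷) × (83500) / (1.81 × 10⁸)³
        = 3.57 × 10⁻³ m/s²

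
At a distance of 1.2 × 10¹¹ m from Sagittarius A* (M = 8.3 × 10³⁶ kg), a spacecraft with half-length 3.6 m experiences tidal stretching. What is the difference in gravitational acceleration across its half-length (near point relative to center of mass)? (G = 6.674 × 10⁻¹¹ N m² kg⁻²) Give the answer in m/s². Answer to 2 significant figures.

2.3 × 10⁻⁶ m/s²

Differencing GM/(d−r)² and GM/d² to first order in r/d gives 2GMr/d³.
Δa = 2GMr/d³
   = 2 × (6.674 × 10⁻¹¹) × (8.3 × 10³⁶) × (3.6) / (1.2 × 10¹¹)³
   = 2.3 × 10⁻⁶ m/s²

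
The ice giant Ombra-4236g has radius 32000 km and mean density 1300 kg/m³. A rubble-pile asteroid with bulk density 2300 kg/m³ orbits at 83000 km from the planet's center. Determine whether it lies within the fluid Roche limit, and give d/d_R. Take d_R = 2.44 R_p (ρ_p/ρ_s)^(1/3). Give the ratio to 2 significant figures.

outside; d/d_R ≈ 1.3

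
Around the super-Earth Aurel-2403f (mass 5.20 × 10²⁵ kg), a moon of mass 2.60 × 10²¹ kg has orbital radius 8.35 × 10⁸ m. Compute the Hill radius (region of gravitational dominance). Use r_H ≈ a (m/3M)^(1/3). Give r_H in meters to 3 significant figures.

r_H ≈ a (m/3M)^(1/3)
    = (8.35 × 10⁸) × (2.60 × 10²¹ / (3 × 5.20 × 10²⁵))^(1/3)
    = 2.13 × 10⁷ m

2.13 × 10⁷ m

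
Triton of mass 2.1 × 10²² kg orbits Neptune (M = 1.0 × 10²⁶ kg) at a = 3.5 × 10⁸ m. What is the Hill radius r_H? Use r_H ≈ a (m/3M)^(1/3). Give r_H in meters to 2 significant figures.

r_H ≈ a (m/3M)^(1/3)
    = (3.5 × 10⁸) × (2.1 × 10²² / (3 × 1.0 × 10²⁶))^(1/3)
    = 1.4 × 10⁷ m

1.4 × 10⁷ m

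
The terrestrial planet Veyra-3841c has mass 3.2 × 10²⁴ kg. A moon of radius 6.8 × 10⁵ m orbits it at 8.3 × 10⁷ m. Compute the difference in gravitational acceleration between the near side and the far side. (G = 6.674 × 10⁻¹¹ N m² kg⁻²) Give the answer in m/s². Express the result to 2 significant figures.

1.0 × 10⁻³ m/s²

a_tidal = 4GMr/d³
        = 4 × (6.674 × 10⁻¹¹) × (3.2 × 10²⁴) × (6.8 × 10⁵) / (8.3 × 10⁷)³
        = 1.0 × 10⁻³ m/s²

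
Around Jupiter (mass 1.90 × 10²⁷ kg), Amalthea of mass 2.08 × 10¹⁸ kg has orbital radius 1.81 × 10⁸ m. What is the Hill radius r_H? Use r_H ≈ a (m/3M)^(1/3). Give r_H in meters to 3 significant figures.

1.29 × 10⁵ m

r_H ≈ a (m/3M)^(1/3)
    = (1.81 × 10⁸) × (2.08 × 10¹⁸ / (3 × 1.90 × 10²⁷))^(1/3)
    = 1.29 × 10⁵ m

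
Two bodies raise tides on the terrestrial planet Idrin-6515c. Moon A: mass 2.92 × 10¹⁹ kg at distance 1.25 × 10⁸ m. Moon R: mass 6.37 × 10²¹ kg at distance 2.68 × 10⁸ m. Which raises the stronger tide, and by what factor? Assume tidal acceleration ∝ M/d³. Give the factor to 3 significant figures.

Moon R, by a factor of ≈ 22.1

Compare M/d³ for the two perturbers:
Moon A: (2.92 × 10¹⁹) / (1.25 × 10⁸)³ = 1.495 × 10⁻⁵
Moon R: (6.37 × 10²¹) / (2.68 × 10⁸)³ = 3.309 × 10⁻⁴
Ratio (larger/smaller) = 22.1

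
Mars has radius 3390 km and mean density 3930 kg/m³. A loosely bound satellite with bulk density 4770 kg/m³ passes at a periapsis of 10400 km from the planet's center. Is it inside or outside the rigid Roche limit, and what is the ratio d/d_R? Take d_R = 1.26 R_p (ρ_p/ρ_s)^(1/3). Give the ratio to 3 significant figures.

d_R = 1.26 × (3390 km) × (3930/4770)^(1/3) = 4004 km
d/d_R = (10400) / (4004) = 2.60
Since d/d_R > 1, the body is outside the Roche limit.

outside; d/d_R ≈ 2.60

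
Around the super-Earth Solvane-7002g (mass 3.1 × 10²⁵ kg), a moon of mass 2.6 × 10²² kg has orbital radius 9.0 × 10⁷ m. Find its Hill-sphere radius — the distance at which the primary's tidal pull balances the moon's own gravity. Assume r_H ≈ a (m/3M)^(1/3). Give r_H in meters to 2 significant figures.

r_H ≈ a (m/3M)^(1/3)
    = (9.0 × 10⁷) × (2.6 × 10²² / (3 × 3.1 × 10²⁵))^(1/3)
    = 5.9 × 10⁶ m

5.9 × 10⁶ m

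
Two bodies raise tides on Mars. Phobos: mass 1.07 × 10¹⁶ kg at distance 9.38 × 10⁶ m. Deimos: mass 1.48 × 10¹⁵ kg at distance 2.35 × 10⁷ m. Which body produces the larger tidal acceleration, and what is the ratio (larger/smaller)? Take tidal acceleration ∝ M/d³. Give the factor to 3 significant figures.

Tidal stretch scales as M/d³; compute that for each body.
Phobos: (1.07 × 10¹⁶) / (9.38 × 10⁶)³ = 1.297 × 10⁻⁵
Deimos: (1.48 × 10¹⁵) / (2.35 × 10⁷)³ = 1.140 × 10⁻⁷
Ratio (larger/smaller) = 114

Phobos, by a factor of ≈ 114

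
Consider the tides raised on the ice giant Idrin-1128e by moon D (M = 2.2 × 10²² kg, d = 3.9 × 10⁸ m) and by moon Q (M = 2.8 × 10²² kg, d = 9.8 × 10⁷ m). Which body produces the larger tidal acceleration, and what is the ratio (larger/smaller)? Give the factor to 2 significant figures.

Moon Q, by a factor of ≈ 80

Compare M/d³ for the two perturbers:
Moon D: (2.2 × 10²²) / (3.9 × 10⁸)³ = 3.709 × 10⁻⁴
Moon Q: (2.8 × 10²²) / (9.8 × 10⁷)³ = 2.975 × 10⁻²
Ratio (larger/smaller) = 80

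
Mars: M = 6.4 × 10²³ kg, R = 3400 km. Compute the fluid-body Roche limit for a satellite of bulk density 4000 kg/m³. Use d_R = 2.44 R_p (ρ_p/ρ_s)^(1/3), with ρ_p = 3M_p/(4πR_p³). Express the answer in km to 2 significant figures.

8200 km

ρ_p = 3M_p/(4πR_p³) = 3 × (6.4 × 10²³) / (4π × (3.4 × 10⁶ m)³) = 3900 kg/m³
d_R = 2.44 × 3400 km × (3900/4000)^(1/3)
    = 8200 km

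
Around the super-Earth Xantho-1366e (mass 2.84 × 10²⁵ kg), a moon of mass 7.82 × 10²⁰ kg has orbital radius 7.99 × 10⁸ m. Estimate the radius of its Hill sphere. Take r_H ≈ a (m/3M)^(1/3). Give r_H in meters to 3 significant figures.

r_H ≈ a (m/3M)^(1/3)
    = (7.99 × 10⁸) × (7.82 × 10²⁰ / (3 × 2.84 × 10²⁵))^(1/3)
    = 1.67 × 10⁷ m

1.67 × 10⁷ m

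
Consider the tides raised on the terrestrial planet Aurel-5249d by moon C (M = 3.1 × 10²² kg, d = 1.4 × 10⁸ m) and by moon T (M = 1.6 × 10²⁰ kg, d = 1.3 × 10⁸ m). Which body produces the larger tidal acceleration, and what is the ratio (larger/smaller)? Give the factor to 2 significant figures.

Compare M/d³ for the two perturbers:
Moon C: (3.1 × 10²²) / (1.4 × 10⁸)³ = 1.130 × 10⁻²
Moon T: (1.6 × 10²⁰) / (1.3 × 10⁸)³ = 7.283 × 10⁻⁵
Ratio (larger/smaller) = 160

Moon C, by a factor of ≈ 160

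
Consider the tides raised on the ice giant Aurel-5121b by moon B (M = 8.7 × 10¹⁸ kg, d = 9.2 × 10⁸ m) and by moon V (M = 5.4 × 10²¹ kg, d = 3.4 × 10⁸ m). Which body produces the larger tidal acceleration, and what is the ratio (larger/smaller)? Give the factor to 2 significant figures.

Moon V, by a factor of ≈ 12000

Compare M/d³ for the two perturbers:
Moon B: (8.7 × 10¹⁸) / (9.2 × 10⁸)³ = 1.117 × 10⁻⁸
Moon V: (5.4 × 10²¹) / (3.4 × 10⁸)³ = 1.374 × 10⁻⁴
Ratio (larger/smaller) = 12000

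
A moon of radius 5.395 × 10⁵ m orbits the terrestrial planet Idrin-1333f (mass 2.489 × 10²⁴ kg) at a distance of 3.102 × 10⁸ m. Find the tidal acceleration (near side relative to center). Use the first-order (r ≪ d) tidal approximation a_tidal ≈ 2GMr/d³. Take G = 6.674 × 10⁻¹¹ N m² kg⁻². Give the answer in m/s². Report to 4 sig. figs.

6.005 × 10⁻⁶ m/s²

The tidal stretch is the gradient of GM/d² times the body's extent r, hence the 1/d³ dependence.
Δg = 2GMr/d³
   = 2 × (6.674 × 10⁻¹¹) × (2.489 × 10²⁴) × (5.395 × 10⁵) / (3.102 × 10⁸)³
   = 6.005 × 10⁻⁶ m/s²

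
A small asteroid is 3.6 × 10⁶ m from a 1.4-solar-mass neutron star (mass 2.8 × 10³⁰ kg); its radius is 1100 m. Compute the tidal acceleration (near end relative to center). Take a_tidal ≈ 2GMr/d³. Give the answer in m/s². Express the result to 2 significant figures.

8.8 × 10³ m/s²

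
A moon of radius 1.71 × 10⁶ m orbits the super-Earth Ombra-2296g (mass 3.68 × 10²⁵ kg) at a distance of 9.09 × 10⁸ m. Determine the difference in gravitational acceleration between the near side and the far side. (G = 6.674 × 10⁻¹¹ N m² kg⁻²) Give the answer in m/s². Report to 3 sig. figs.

Differencing GM/(d−r)² and GM/(d+r)² to first order in r/d gives 4GMr/d³.
Δa = 4GMr/d³
   = 4 × (6.674 × 10⁻¹¹) × (3.68 × 10²⁵) × (1.71 × 10⁶) / (9.09 × 10⁸)³
   = 2.24 × 10⁻⁵ m/s²

2.24 × 10⁻⁵ m/s²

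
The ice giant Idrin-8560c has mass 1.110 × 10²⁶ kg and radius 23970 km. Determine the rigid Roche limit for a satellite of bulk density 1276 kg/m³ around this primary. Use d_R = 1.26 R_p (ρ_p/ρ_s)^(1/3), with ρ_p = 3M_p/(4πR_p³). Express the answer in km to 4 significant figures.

34630 km

ρ_p = 3M_p/(4πR_p³) = 3 × (1.110 × 10²⁶) / (4π × (2.397 × 10⁷ m)³) = 1924 kg/m³
d_R = 1.26 × 23970 km × (1924/1276)^(1/3)
    = 34630 km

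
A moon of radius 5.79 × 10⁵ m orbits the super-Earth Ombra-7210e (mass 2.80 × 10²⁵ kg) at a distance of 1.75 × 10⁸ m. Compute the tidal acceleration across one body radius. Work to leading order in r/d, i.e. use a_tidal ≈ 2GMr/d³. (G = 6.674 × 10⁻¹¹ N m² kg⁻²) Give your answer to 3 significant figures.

4.04 × 10⁻⁴ m/s²

Δa = 2GMr/d³
   = 2 × (6.674 × 10⁻¹¹) × (2.80 × 10²⁵) × (5.79 × 10⁵) / (1.75 × 10⁸)³
   = 4.04 × 10⁻⁴ m/s²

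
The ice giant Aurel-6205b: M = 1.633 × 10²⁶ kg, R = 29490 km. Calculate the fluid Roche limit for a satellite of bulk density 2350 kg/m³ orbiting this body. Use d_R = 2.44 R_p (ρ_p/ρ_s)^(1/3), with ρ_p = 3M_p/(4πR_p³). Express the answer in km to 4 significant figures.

ρ_p = 3M_p/(4πR_p³) = 3 × (1.633 × 10²⁶) / (4π × (2.949 × 10⁷ m)³) = 1520 kg/m³
d_R = 2.44 × 29490 km × (1520/2350)^(1/3)
    = 62230 km

62230 km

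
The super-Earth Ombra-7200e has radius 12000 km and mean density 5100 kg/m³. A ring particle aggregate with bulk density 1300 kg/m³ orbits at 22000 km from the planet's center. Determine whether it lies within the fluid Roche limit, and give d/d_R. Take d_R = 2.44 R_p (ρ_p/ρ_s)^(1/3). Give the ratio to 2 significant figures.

inside; d/d_R ≈ 0.48

d_R = 2.44 × (12000 km) × (5100/1300)^(1/3) = 46180 km
d/d_R = (22000) / (46180) = 0.48
Since d/d_R < 1, the body is inside the Roche limit.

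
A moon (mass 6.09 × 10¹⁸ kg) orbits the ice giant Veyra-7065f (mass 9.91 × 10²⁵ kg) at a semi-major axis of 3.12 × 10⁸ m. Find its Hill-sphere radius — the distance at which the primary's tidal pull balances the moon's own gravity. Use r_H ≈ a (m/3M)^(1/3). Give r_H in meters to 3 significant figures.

r_H ≈ a (m/3M)^(1/3)
    = (3.12 × 10⁸) × (6.09 × 10¹⁸ / (3 × 9.91 × 10²⁵))^(1/3)
    = 8.54 × 10⁵ m

8.54 × 10⁵ m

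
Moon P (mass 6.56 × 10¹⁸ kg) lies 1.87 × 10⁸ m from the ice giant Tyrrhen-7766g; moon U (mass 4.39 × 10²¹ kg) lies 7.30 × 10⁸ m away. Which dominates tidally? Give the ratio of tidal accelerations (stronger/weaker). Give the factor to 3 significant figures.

Compare M/d³ for the two perturbers:
Moon P: (6.56 × 10¹⁸) / (1.87 × 10⁸)³ = 1.003 × 10⁻⁶
Moon U: (4.39 × 10²¹) / (7.30 × 10⁸)³ = 1.128 × 10⁻⁵
Ratio (larger/smaller) = 11.2

Moon U, by a factor of ≈ 11.2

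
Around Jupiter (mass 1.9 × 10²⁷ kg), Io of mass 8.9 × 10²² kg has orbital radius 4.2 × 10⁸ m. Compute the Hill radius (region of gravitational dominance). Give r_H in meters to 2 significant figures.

r_H ≈ a (m/3M)^(1/3)
    = (4.2 × 10⁸) × (8.9 × 10²² / (3 × 1.9 × 10²⁷))^(1/3)
    = 1.0 × 10⁷ m

1.0 × 10⁷ m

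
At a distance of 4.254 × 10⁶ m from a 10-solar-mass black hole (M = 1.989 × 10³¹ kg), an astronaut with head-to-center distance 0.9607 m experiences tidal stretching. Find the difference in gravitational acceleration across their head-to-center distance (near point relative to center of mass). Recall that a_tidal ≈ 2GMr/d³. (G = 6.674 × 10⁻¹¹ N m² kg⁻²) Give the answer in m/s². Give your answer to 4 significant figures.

3.313 × 10¹ m/s²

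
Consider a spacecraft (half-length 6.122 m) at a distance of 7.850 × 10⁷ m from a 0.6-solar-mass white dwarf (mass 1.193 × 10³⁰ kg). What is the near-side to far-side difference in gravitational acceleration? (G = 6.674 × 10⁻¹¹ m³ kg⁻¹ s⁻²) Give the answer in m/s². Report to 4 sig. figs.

4.031 × 10⁻³ m/s²

Δg = 4GMr/d³
   = 4 × (6.674 × 10⁻¹¹) × (1.193 × 10³⁰) × (6.122) / (7.850 × 10⁷)³
   = 4.031 × 10⁻³ m/s²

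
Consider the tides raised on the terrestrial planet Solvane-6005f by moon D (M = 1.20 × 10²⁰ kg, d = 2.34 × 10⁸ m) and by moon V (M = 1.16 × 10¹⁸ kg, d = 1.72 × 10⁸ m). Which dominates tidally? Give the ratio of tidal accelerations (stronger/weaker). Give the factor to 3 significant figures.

Moon D, by a factor of ≈ 41.1

Tidal acceleration ∝ M/d³, so compare M/d³ for each.
Moon D: (1.20 × 10²⁰) / (2.34 × 10⁸)³ = 9.366 × 10⁻⁶
Moon V: (1.16 × 10¹⁸) / (1.72 × 10⁸)³ = 2.280 × 10⁻⁷
Ratio (larger/smaller) = 41.1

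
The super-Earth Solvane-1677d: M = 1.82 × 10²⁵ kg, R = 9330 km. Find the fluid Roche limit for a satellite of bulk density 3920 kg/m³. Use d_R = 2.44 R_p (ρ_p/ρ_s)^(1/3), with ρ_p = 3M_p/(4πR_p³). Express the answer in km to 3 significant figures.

ρ_p = 3M_p/(4πR_p³) = 3 × (1.82 × 10²⁵) / (4π × (9.33 × 10⁶ m)³) = 5350 kg/m³
d_R = 2.44 × 9330 km × (5350/3920)^(1/3)
    = 25300 km

25300 km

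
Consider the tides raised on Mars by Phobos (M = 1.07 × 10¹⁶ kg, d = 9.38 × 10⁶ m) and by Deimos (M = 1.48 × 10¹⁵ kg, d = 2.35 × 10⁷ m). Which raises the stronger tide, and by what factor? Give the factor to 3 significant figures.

The tide-raising term goes as M/d³ (the gradient of a 1/d² field).
Phobos: (1.07 × 10¹⁶) / (9.38 × 10⁶)³ = 1.297 × 10⁻⁵
Deimos: (1.48 × 10¹⁵) / (2.35 × 10⁷)³ = 1.140 × 10⁻⁷
Ratio (larger/smaller) = 114

Phobos, by a factor of ≈ 114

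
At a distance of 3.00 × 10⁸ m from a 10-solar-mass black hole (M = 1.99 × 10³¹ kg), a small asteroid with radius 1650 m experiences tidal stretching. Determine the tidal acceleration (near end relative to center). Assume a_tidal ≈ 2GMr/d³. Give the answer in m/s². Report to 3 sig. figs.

1.62 × 10⁻¹ m/s²

a_tidal = 2GMr/d³
        = 2 × (6.674 × 10⁻¹¹) × (1.99 × 10³¹) × (1650) / (3.00 × 10⁸)³
        = 1.62 × 10⁻¹ m/s²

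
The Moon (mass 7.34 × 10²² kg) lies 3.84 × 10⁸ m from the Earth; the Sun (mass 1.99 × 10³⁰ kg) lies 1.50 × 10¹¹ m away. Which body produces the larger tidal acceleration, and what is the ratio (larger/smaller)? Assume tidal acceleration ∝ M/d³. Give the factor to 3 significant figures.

Tidal acceleration ∝ M/d³, so compare M/d³ for each.
The Moon: (7.34 × 10²²) / (3.84 × 10⁸)³ = 1.296 × 10⁻³
The Sun: (1.99 × 10³⁰) / (1.50 × 10¹¹)³ = 5.896 × 10⁻⁴
Ratio (larger/smaller) = 2.20

The Moon, by a factor of ≈ 2.20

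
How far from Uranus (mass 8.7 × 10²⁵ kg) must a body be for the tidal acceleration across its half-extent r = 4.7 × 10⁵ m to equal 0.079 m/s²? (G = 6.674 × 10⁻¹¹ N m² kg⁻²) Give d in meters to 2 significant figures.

4.1 × 10⁷ m

2GMr/d³ = a_tidal  ⇒  d = (2GMr / a_tidal)^(1/3)
d = (2 × 6.674×10⁻¹¹ × (8.7 × 10²⁵) × (4.7 × 10⁵) / (0.079))^(1/3)
  = 4.1 × 10⁷ m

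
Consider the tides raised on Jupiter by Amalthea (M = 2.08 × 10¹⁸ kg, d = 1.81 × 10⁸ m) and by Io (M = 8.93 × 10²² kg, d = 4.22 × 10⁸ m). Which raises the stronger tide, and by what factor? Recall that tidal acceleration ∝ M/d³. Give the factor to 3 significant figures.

Io, by a factor of ≈ 3390

Tidal stretch scales as M/d³; compute that for each body.
Amalthea: (2.08 × 10¹⁸) / (1.81 × 10⁸)³ = 3.508 × 10⁻⁷
Io: (8.93 × 10²²) / (4.22 × 10⁸)³ = 1.188 × 10⁻³
Ratio (larger/smaller) = 3390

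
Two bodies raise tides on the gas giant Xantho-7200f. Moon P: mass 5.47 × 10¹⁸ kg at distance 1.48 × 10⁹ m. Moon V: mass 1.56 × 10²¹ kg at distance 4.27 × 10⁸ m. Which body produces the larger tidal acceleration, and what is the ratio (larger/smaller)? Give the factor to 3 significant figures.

The tide-raising term goes as M/d³ (the gradient of a 1/d² field).
Moon P: (5.47 × 10¹⁸) / (1.48 × 10⁹)³ = 1.687 × 10⁻⁹
Moon V: (1.56 × 10²¹) / (4.27 × 10⁸)³ = 2.004 × 10⁻⁵
Ratio (larger/smaller) = 11900

Moon V, by a factor of ≈ 11900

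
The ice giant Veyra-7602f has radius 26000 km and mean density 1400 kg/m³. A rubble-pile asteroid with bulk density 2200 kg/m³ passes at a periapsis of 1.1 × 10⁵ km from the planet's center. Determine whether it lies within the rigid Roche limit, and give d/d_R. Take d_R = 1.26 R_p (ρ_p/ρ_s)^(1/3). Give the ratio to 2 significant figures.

outside; d/d_R ≈ 3.9

d_R = 1.26 × (26000 km) × (1400/2200)^(1/3) = 28180 km
d/d_R = (1.1 × 10⁵) / (28180) = 3.9
Since d/d_R > 1, the body is outside the Roche limit.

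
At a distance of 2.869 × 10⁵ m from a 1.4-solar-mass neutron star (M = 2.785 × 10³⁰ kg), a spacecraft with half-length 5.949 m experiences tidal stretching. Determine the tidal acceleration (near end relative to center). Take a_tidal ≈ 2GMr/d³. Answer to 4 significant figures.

a_tidal = 2GMr/d³
        = 2 × (6.674 × 10⁻¹¹) × (2.785 × 10³⁰) × (5.949) / (2.869 × 10⁵)³
        = 9.365 × 10⁴ m/s²

9.365 × 10⁴ m/s²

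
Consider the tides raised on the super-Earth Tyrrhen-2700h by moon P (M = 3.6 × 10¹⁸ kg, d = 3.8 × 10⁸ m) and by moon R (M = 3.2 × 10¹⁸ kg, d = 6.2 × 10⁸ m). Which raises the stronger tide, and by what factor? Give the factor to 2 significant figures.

Moon P, by a factor of ≈ 4.9

The tide-raising term goes as M/d³ (the gradient of a 1/d² field).
Moon P: (3.6 × 10¹⁸) / (3.8 × 10⁸)³ = 6.561 × 10⁻⁸
Moon R: (3.2 × 10¹⁸) / (6.2 × 10⁸)³ = 1.343 × 10⁻⁸
Ratio (larger/smaller) = 4.9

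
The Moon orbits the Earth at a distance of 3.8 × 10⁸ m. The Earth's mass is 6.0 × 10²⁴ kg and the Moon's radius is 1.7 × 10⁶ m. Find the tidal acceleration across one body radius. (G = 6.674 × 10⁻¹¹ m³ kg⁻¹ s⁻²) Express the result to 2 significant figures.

2.5 × 10⁻⁵ m/s²

Δg = 2GMr/d³
   = 2 × (6.674 × 10⁻¹¹) × (6.0 × 10²⁴) × (1.7 × 10⁶) / (3.8 × 10⁸)³
   = 2.5 × 10⁻⁵ m/s²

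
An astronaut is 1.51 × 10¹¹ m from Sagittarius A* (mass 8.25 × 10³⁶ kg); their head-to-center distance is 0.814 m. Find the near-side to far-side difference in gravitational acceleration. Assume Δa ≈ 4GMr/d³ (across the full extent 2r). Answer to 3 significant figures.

5.21 × 10⁻⁷ m/s²

Differencing GM/(d−r)² and GM/(d+r)² to first order in r/d gives 4GMr/d³.
Δa = 4GMr/d³
   = 4 × (6.674 × 10⁻¹¹) × (8.25 × 10³⁶) × (0.814) / (1.51 × 10¹¹)³
   = 5.21 × 10⁻⁷ m/s²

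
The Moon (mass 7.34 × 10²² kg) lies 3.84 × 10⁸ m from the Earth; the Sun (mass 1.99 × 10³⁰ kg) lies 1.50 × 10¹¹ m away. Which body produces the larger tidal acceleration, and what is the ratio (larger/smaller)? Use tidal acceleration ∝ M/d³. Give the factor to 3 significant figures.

The Moon, by a factor of ≈ 2.20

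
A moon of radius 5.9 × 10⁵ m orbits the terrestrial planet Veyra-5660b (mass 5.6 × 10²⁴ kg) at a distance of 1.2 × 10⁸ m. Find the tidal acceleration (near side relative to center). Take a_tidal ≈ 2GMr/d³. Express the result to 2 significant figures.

2.6 × 10⁻⁴ m/s²

a_tidal = 2GMr/d³
        = 2 × (6.674 × 10⁻¹¹) × (5.6 × 10²⁴) × (5.9 × 10⁵) / (1.2 × 10⁸)³
        = 2.6 × 10⁻⁴ m/s²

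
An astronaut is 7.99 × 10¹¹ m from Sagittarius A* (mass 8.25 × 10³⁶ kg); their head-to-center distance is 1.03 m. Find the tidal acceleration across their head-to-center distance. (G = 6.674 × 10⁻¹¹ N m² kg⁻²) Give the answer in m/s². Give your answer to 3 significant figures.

Δa = 2GMr/d³
   = 2 × (6.674 × 10⁻¹¹) × (8.25 × 10³⁶) × (1.03) / (7.99 × 10¹¹)³
   = 2.22 × 10⁻⁹ m/s²

2.22 × 10⁻⁹ m/s²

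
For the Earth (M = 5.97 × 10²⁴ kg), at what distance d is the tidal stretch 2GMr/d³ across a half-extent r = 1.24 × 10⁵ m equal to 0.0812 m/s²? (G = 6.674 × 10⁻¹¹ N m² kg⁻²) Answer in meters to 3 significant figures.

1.07 × 10⁷ m

2GMr/d³ = a_tidal  ⇒  d = (2GMr / a_tidal)^(1/3)
d = (2 × 6.674×10⁻¹¹ × (5.97 × 10²⁴) × (1.24 × 10⁵) / (0.0812))^(1/3)
  = 1.07 × 10⁷ m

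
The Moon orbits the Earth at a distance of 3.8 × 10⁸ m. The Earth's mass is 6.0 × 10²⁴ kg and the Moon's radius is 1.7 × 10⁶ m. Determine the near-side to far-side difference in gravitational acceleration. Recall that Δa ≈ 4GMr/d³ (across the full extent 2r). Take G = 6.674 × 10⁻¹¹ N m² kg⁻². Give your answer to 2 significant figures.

5.0 × 10⁻⁵ m/s²

a_tidal = 4GMr/d³
        = 4 × (6.674 × 10⁻¹¹) × (6.0 × 10²⁴) × (1.7 × 10⁶) / (3.8 × 10⁸)³
        = 5.0 × 10⁻⁵ m/s²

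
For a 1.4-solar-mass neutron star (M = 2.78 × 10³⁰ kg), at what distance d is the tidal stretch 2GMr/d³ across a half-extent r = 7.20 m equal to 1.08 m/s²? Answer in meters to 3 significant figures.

1.35 × 10⁷ m

2GMr/d³ = a_tidal  ⇒  d = (2GMr / a_tidal)^(1/3)
d = (2 × 6.674×10⁻¹¹ × (2.78 × 10³⁰) × (7.20) / (1.08))^(1/3)
  = 1.35 × 10⁷ m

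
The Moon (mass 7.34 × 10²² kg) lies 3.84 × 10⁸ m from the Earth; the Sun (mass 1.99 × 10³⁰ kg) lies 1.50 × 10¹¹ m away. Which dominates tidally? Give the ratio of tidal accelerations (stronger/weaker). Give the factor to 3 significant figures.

The Moon, by a factor of ≈ 2.20

The tide-raising term goes as M/d³ (the gradient of a 1/d² field).
The Moon: (7.34 × 10²²) / (3.84 × 10⁸)³ = 1.296 × 10⁻³
The Sun: (1.99 × 10³⁰) / (1.50 × 10¹¹)³ = 5.896 × 10⁻⁴
Ratio (larger/smaller) = 2.20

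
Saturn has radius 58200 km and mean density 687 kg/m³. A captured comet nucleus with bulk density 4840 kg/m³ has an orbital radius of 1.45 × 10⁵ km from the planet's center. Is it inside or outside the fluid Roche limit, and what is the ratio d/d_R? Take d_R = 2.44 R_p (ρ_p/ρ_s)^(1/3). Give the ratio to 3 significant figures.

d_R = 2.44 × (58200 km) × (687/4840)^(1/3) = 74080 km
d/d_R = (1.45 × 10⁵) / (74080) = 1.96
Since d/d_R > 1, the body is outside the Roche limit.

outside; d/d_R ≈ 1.96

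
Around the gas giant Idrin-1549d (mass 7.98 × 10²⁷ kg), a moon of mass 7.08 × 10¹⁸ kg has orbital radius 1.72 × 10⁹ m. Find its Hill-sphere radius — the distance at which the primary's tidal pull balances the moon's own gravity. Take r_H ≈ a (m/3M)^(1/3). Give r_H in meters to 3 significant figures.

1.15 × 10⁶ m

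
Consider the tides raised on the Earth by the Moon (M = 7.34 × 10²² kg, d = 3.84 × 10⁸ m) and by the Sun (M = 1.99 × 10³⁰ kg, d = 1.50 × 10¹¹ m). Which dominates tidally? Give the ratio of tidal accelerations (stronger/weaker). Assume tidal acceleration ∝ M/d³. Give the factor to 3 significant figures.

The Moon, by a factor of ≈ 2.20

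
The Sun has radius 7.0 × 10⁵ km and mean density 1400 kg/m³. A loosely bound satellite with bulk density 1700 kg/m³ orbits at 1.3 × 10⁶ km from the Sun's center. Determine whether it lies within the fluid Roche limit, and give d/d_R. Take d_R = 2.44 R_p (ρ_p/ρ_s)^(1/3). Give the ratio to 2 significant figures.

inside; d/d_R ≈ 0.81

d_R = 2.44 × (7.0 × 10⁵ km) × (1400/1700)^(1/3) = 1.601 × 10⁶ km
d/d_R = (1.3 × 10⁶) / (1.601 × 10⁶) = 0.81
Since d/d_R < 1, the body is inside the Roche limit.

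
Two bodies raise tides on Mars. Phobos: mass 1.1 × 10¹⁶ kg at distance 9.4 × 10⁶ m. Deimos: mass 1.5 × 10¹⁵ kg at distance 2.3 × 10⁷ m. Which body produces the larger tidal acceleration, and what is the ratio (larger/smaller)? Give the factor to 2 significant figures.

Phobos, by a factor of ≈ 110

Compare M/d³ for the two perturbers:
Phobos: (1.1 × 10¹⁶) / (9.4 × 10⁶)³ = 1.324 × 10⁻⁵
Deimos: (1.5 × 10¹⁵) / (2.3 × 10⁷)³ = 1.233 × 10⁻⁷
Ratio (larger/smaller) = 110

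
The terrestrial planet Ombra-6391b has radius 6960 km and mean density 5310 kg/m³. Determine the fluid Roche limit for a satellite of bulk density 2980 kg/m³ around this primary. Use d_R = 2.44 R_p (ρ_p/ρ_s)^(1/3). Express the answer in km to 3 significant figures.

d_R = 2.44 × 6960 km × (5310/2980)^(1/3)
    = 20600 km

20600 km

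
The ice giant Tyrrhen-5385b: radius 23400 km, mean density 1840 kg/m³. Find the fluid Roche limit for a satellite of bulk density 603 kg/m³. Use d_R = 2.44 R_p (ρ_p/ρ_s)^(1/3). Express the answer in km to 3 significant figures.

d_R = 2.44 × 23400 km × (1840/603)^(1/3)
    = 82800 km

82800 km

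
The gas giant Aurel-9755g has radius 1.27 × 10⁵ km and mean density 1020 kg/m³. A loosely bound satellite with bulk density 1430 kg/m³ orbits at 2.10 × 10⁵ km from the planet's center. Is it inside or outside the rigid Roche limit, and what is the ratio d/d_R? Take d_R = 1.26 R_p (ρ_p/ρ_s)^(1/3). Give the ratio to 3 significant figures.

outside; d/d_R ≈ 1.47

d_R = 1.26 × (1.27 × 10⁵ km) × (1020/1430)^(1/3) = 1.430 × 10⁵ km
d/d_R = (2.10 × 10⁵) / (1.430 × 10⁵) = 1.47
Since d/d_R > 1, the body is outside the Roche limit.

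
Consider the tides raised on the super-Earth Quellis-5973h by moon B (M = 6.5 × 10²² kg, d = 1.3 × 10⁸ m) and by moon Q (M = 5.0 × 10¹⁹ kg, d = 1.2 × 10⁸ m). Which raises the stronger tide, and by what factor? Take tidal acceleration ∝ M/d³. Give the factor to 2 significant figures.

Moon B, by a factor of ≈ 1000

Compare M/d³ for the two perturbers:
Moon B: (6.5 × 10²²) / (1.3 × 10⁸)³ = 2.959 × 10⁻²
Moon Q: (5.0 × 10¹⁹) / (1.2 × 10⁸)³ = 2.894 × 10⁻⁵
Ratio (larger/smaller) = 1000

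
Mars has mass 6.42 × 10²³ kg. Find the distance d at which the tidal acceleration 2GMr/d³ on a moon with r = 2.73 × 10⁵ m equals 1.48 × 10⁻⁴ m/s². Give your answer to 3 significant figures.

5.41 × 10⁷ m

2GMr/d³ = a_tidal  ⇒  d = (2GMr / a_tidal)^(1/3)
d = (2 × 6.674×10⁻¹¹ × (6.42 × 10²³) × (2.73 × 10⁵) / (1.48 × 10⁻⁴))^(1/3)
  = 5.41 × 10⁷ m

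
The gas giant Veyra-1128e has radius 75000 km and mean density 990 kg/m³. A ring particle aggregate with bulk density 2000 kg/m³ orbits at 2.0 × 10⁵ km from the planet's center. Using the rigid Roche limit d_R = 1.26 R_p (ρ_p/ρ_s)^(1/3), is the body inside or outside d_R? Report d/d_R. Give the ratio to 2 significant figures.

d_R = 1.26 × (75000 km) × (990/2000)^(1/3) = 74750 km
d/d_R = (2.0 × 10⁵) / (74750) = 2.7
Since d/d_R > 1, the body is outside the Roche limit.

outside; d/d_R ≈ 2.7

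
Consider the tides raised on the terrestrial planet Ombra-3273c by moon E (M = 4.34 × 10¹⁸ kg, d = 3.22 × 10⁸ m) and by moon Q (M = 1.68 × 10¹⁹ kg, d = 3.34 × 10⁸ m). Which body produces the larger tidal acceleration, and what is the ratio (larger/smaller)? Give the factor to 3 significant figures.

Tidal acceleration ∝ M/d³, so compare M/d³ for each.
Moon E: (4.34 × 10¹⁸) / (3.22 × 10⁸)³ = 1.300 × 10⁻⁷
Moon Q: (1.68 × 10¹⁹) / (3.34 × 10⁸)³ = 4.509 × 10⁻⁷
Ratio (larger/smaller) = 3.47

Moon Q, by a factor of ≈ 3.47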